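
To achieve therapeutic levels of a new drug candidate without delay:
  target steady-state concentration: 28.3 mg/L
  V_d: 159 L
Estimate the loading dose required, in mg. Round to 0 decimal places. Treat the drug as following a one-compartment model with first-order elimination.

LD = Css × Vd = 28.3 × 159 = 4500 mg

4500 mg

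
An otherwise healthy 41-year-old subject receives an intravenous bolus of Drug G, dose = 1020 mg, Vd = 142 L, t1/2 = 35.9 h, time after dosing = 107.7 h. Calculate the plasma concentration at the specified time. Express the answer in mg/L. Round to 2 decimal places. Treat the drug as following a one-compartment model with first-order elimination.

C₀ = Dose / Vd = 1020 / 142 = 7.183 mg/L
k = ln2 / t½ = 0.693147 / 35.9 = 0.01931 h⁻¹
t / t½ = 107.7 / 35.9 = 3 half-lives
C = C₀ × (1/2)^3 = 7.183 × 0.1250 = 0.8979 mg/L

0.90 mg/L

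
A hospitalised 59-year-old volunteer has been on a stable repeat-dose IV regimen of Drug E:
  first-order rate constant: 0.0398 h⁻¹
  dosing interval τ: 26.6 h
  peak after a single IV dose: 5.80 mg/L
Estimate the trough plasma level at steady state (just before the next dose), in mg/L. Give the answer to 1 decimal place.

3.1 mg/L

e^(−kτ) = e^(−0.03980 × 26.6) = 0.3469
Accumulation ratio R = 1 / (1 − e^(−kτ)) = 1 / (1 − 0.3469) = 1.531
Steady-state trough = C₀ × R × e^(−kτ) = 5.80 × 1.531 × 0.3469 = 3.080 mg/L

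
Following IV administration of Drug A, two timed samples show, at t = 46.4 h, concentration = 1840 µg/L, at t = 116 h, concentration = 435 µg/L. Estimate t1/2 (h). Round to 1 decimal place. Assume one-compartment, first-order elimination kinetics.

k = ln(C₁/C₂) / (t₂ − t₁) = ln(1840/435) / (116 − 46.4)
  = 1.442 / 69.60 = 0.02072 h⁻¹
t½ = ln2 / k = 0.693147 / 0.02072 = 33.45 h

33.5 h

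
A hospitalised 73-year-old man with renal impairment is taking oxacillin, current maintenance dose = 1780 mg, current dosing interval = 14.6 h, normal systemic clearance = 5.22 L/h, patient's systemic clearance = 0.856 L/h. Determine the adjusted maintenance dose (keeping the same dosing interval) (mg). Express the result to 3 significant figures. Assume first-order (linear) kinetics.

292 mg

To keep the same average steady-state level, dosing rate must scale with clearance.
CL ratio = 0.856 / 5.22 = 0.1640
New dose (same interval) = 1780 × 0.1640 = 291.9 mg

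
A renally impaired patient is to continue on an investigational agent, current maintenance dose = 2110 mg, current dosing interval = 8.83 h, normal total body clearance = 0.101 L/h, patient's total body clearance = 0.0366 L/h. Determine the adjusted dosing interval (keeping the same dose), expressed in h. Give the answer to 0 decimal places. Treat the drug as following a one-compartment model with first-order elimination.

24 h

To keep the same average steady-state level, dosing rate must scale with clearance.
CL ratio = 0.0366 / 0.101 = 0.3624
New interval (same dose) = 8.83 / 0.3624 = 24.37 h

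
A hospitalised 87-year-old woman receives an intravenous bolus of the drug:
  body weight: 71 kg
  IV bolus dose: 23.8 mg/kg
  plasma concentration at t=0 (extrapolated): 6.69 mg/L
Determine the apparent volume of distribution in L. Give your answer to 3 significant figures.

Dose = 23.8 × 71 = 1690 mg
Vd = Dose / C₀ = 1690 / 6.69 = 252.6 L

253 L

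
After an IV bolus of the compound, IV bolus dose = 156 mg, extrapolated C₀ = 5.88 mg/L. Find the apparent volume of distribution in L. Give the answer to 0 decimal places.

Vd = Dose / C₀ = 156.0 / 5.88 = 26.53 L

27 L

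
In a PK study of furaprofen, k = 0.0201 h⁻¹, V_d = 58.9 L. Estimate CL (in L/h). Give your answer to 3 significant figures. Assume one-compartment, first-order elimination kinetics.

CL = k × Vd = 0.0201 × 58.9 = 1.184 L/h

1.18 L/h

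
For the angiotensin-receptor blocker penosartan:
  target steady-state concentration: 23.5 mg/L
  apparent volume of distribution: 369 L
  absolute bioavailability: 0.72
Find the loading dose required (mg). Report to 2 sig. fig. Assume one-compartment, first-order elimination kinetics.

12000 mg

LD = Css × Vd / F = 23.5 × 369 / 0.72 = 12040 mg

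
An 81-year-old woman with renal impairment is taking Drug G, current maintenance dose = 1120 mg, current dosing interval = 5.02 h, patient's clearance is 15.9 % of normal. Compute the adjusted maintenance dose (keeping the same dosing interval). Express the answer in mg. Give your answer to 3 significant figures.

To keep the same average steady-state level, dosing rate must scale with clearance.
CL ratio = 15.9 / 100 = 0.1590
New dose (same interval) = 1120 × 0.1590 = 178.1 mg

178 mg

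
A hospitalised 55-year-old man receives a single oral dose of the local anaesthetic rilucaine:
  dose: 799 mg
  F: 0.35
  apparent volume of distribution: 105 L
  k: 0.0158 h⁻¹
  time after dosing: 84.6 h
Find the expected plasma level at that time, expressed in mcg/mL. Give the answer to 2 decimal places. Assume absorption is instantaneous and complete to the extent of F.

0.70 mcg/mL

Amount reaching circulation = F × Dose = 0.35 × 799.0 = 279.7 mg
C₀ = F·Dose / Vd = 279.7 / 105 = 2.664 mg/L
C = C₀ · e^(−k·t) = 2.664 × e^(−0.01580 × 84.6)
  = 2.664 × 0.2627 = 0.6998 mg/L
(0.6998 mg/L = 0.6998 mcg/mL)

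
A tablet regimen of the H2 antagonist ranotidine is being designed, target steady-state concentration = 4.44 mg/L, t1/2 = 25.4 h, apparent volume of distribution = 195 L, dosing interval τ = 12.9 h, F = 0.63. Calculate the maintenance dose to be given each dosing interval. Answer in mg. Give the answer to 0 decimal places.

484 mg

k = ln2 / t½ = 0.693147 / 25.4 = 0.02729 h⁻¹
CL = k × Vd = 0.02729 × 195 = 5.322 L/h
At steady state, F × (Dose/τ) = Css × CL.
Dose = Css × CL × τ / F = 4.44 × 5.322 × 12.9 / 0.63 = 483.8 mg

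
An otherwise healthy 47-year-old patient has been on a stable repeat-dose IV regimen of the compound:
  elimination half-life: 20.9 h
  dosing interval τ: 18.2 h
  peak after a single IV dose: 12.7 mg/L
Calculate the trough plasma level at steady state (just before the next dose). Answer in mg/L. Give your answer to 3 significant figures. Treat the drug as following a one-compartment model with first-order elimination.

15.3 mg/L

k = ln2 / t½ = 0.693147 / 20.9 = 0.03316 h⁻¹
e^(−kτ) = e^(−0.03316 × 18.2) = 0.5469
Accumulation ratio R = 1 / (1 − e^(−kτ)) = 1 / (1 − 0.5469) = 2.207
Steady-state trough = C₀ × R × e^(−kτ) = 12.7 × 2.207 × 0.5469 = 15.33 mg/L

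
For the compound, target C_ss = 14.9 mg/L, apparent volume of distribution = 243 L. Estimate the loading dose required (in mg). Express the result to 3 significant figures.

LD = Css × Vd = 14.9 × 243 = 3621 mg

3620 mg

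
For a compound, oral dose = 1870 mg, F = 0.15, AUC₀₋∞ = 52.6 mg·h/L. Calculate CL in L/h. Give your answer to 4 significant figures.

5.333 L/h

CL = F·Dose / AUC = 0.15 × 1870 / 52.6 = 5.333 L/h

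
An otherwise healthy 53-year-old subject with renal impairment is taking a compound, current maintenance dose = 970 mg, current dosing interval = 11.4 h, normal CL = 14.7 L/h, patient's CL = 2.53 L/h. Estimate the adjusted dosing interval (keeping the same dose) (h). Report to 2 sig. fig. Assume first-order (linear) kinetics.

66 h

To keep the same average steady-state level, dosing rate must scale with clearance.
CL ratio = 2.53 / 14.7 = 0.1721
New interval (same dose) = 11.4 / 0.1721 = 66.24 h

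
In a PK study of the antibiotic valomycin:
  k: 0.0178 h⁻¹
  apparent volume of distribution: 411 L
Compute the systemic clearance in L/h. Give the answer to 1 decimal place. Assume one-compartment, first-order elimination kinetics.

7.3 L/h

CL = k × Vd = 0.0178 × 411 = 7.316 L/h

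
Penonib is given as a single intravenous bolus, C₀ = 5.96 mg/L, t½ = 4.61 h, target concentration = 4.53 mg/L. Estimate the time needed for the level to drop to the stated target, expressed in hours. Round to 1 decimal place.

k = ln2 / t½ = 0.693147 / 4.61 = 0.1504 h⁻¹
t = ln(C₀ / C) / k = ln(5.960 / 4.53) / 0.1504
  = ln(1.316) / 0.1504 = 0.2746 / 0.1504 = 1.826 h

1.8 h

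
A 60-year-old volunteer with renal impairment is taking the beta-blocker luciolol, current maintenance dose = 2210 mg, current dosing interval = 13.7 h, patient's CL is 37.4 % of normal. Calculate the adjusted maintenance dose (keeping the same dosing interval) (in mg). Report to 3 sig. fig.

To keep the same average steady-state level, dosing rate must scale with clearance.
CL ratio = 37.4 / 100 = 0.3740
New dose (same interval) = 2210 × 0.3740 = 826.5 mg

827 mg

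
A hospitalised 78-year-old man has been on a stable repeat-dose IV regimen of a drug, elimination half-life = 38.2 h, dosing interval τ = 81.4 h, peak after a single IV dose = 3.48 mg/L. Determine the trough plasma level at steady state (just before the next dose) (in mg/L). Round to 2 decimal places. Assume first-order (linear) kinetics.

k = ln2 / t½ = 0.693147 / 38.2 = 0.01815 h⁻¹
e^(−kτ) = e^(−0.01815 × 81.4) = 0.2282
Accumulation ratio R = 1 / (1 − e^(−kτ)) = 1 / (1 − 0.2282) = 1.296
Steady-state trough = C₀ × R × e^(−kτ) = 3.48 × 1.296 × 0.2282 = 1.029 mg/L

1.03 mg/L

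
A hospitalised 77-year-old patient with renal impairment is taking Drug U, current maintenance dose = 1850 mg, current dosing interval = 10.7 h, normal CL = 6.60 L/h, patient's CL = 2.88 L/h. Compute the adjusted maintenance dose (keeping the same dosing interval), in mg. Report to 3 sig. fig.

To keep the same average steady-state level, dosing rate must scale with clearance.
CL ratio = 2.88 / 6.60 = 0.4364
New dose (same interval) = 1850 × 0.4364 = 807.3 mg

807 mg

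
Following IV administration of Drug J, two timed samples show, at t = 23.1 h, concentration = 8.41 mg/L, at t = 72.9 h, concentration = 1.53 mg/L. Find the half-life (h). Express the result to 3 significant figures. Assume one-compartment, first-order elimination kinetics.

20.3 h

k = ln(C₁/C₂) / (t₂ − t₁) = ln(8.41/1.53) / (72.9 − 23.1)
  = 1.704 / 49.80 = 0.03422 h⁻¹
t½ = ln2 / k = 0.693147 / 0.03422 = 20.26 h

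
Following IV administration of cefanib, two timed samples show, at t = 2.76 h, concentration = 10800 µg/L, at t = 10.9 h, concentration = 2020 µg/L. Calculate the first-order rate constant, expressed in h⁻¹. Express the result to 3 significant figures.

k = ln(C₁/C₂) / (t₂ − t₁) = ln(10800/2020) / (10.9 − 2.76)
  = 1.676 / 8.140 = 0.2059 h⁻¹

0.206 h⁻¹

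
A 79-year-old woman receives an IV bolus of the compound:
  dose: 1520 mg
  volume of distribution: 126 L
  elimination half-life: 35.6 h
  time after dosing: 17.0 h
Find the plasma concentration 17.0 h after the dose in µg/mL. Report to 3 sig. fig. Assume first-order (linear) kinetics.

8.66 µg/mL

C₀ = Dose / Vd = 1520 / 126 = 12.06 mg/L
k = ln2 / t½ = 0.693147 / 35.6 = 0.01947 h⁻¹
C = C₀ · e^(−k·t) = 12.06 × e^(−0.01947 × 17.0)
  = 12.06 × 0.7182 = 8.661 mg/L
(8.661 mg/L = 8.661 µg/mL)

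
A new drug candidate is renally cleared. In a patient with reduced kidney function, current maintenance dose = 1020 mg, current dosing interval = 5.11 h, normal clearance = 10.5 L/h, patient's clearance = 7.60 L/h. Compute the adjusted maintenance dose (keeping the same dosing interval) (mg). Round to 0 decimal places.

738 mg

To keep the same average steady-state level, dosing rate must scale with clearance.
CL ratio = 7.60 / 10.5 = 0.7238
New dose (same interval) = 1020 × 0.7238 = 738.3 mg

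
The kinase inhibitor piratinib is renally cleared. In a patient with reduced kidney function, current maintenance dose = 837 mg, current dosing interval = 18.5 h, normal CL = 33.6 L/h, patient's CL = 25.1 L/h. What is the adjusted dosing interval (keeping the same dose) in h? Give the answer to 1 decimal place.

To keep the same average steady-state level, dosing rate must scale with clearance.
CL ratio = 25.1 / 33.6 = 0.7470
New interval (same dose) = 18.5 / 0.7470 = 24.77 h

24.8 h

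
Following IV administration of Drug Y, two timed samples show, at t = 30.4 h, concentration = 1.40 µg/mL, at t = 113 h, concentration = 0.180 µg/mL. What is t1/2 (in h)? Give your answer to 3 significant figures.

27.9 h

k = ln(C₁/C₂) / (t₂ − t₁) = ln(1.40/0.180) / (113 − 30.4)
  = 2.051 / 82.60 = 0.02483 h⁻¹
t½ = ln2 / k = 0.693147 / 0.02483 = 27.92 h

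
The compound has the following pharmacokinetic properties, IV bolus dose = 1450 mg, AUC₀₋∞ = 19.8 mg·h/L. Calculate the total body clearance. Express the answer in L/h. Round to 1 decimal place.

CL = Dose / AUC = 1450 / 19.8 = 73.23 L/h

73.2 L/h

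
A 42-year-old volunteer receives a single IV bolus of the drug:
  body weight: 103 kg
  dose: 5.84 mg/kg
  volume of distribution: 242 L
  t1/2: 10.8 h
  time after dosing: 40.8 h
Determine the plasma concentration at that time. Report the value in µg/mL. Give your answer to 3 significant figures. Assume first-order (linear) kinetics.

0.181 µg/mL

Total dose = 5.84 × 103 = 601.5 mg
C₀ = Dose / Vd = 601.5 / 242 = 2.486 mg/L
k = ln2 / t½ = 0.693147 / 10.8 = 0.06418 h⁻¹
C = C₀ · e^(−k·t) = 2.486 × e^(−0.06418 × 40.8)
  = 2.486 × 0.07291 = 0.1813 mg/L
(0.1813 mg/L = 0.1813 µg/mL)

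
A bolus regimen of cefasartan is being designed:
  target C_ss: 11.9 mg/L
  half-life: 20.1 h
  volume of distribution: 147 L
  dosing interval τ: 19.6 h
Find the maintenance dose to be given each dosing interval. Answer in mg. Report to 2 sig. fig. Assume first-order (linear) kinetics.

k = ln2 / t½ = 0.693147 / 20.1 = 0.03448 h⁻¹
CL = k × Vd = 0.03448 × 147 = 5.069 L/h
At steady state, Dose/τ = Css × CL.
Dose = Css × CL × τ = 11.9 × 5.069 × 19.6 = 1182 mg

1200 mg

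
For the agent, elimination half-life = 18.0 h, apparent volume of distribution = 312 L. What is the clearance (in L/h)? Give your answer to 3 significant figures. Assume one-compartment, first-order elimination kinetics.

k = ln2 / t½ = 0.693147 / 18.0 = 0.03851 h⁻¹
CL = k × Vd = 0.03851 × 312 = 12.02 L/h

12.0 L/h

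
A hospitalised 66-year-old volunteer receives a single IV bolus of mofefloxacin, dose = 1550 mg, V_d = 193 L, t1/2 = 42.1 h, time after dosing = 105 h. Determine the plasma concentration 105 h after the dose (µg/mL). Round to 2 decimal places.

C₀ = Dose / Vd = 1550 / 193 = 8.031 mg/L
k = ln2 / t½ = 0.693147 / 42.1 = 0.01646 h⁻¹
C = C₀ · e^(−k·t) = 8.031 × e^(−0.01646 × 105)
  = 8.031 × 0.1776 = 1.426 mg/L
(1.426 mg/L = 1.426 µg/mL)

1.43 µg/mL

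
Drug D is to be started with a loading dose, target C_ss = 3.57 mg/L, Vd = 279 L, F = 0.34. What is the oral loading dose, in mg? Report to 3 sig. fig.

2930 mg

LD = Css × Vd / F = 3.57 × 279 / 0.34 = 2930 mg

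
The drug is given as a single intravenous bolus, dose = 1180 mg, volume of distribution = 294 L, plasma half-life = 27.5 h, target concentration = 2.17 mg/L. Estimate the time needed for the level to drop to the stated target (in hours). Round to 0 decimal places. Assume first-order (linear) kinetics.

24 h

C₀ = Dose / Vd = 1180 / 294 = 4.014 mg/L
k = ln2 / t½ = 0.693147 / 27.5 = 0.02521 h⁻¹
t = ln(C₀ / C) / k = ln(4.014 / 2.17) / 0.02521
  = ln(1.850) / 0.02521 = 0.6152 / 0.02521 = 24.40 h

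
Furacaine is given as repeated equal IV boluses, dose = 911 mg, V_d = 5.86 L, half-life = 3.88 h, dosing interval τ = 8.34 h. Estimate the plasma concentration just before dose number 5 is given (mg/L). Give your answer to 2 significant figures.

45 mg/L

C₀ per dose = Dose / Vd = 911 / 5.86 = 155.5 mg/L
k = ln2 / t½ = 0.693147 / 3.88 = 0.1786 h⁻¹
Fraction remaining after one interval: r = e^(−kτ) = e^(−0.1786 × 8.34) = 0.2255
Before dose 5, 4 doses have been given (aged 1τ, 2τ, 3τ, 4τ).
C_trough = C₀ × (r + r² + … + r^4) = C₀ × r(1−r^4)/(1−r)
        = 155.5 × 0.2255 × (1 − 0.002586) / (1 − 0.2255) = 45.16 mg/L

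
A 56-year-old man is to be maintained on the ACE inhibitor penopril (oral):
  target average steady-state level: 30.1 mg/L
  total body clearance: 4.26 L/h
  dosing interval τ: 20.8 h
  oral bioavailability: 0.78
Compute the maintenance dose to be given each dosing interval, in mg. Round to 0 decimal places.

At steady state, F × (Dose/τ) = Css × CL.
Dose = Css × CL × τ / F = 30.1 × 4.260 × 20.8 / 0.78 = 3419 mg

3419 mg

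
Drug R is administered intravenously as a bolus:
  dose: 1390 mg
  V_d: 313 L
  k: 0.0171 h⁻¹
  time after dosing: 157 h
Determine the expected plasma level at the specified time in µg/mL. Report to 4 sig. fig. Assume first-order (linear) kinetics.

C₀ = Dose / Vd = 1390 / 313 = 4.441 mg/L
C = C₀ · e^(−k·t) = 4.441 × e^(−0.01710 × 157)
  = 4.441 × 0.06824 = 0.3031 mg/L
(0.3031 mg/L = 0.3031 µg/mL)

0.3031 µg/mL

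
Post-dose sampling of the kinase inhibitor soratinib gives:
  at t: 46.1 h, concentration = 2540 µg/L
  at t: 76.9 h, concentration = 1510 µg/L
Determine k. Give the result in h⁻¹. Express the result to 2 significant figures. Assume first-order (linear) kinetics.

0.017 h⁻¹

k = ln(C₁/C₂) / (t₂ − t₁) = ln(2540/1510) / (76.9 − 46.1)
  = 0.5201 / 30.80 = 0.01689 h⁻¹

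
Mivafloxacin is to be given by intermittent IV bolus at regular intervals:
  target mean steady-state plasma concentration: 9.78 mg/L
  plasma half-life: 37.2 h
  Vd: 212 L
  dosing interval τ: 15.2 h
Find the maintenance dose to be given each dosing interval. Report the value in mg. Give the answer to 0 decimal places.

587 mg

k = ln2 / t½ = 0.693147 / 37.2 = 0.01863 h⁻¹
CL = k × Vd = 0.01863 × 212 = 3.950 L/h
At steady state, Dose/τ = Css × CL.
Dose = Css × CL × τ = 9.78 × 3.950 × 15.2 = 587.2 mg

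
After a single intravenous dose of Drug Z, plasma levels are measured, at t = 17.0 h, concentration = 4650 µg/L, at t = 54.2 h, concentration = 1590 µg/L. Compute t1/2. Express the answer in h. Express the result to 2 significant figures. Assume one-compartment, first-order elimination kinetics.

k = ln(C₁/C₂) / (t₂ − t₁) = ln(4650/1590) / (54.2 − 17.0)
  = 1.073 / 37.20 = 0.02884 h⁻¹
t½ = ln2 / k = 0.693147 / 0.02884 = 24.03 h

24 h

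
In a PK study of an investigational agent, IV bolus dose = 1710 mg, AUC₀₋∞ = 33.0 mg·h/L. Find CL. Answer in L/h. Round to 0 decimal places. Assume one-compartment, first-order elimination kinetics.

52 L/h

CL = Dose / AUC = 1710 / 33.0 = 51.82 L/h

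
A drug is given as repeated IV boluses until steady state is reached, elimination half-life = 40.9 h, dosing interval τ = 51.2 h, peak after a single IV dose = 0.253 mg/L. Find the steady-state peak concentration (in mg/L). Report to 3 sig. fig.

0.436 mg/L

k = ln2 / t½ = 0.693147 / 40.9 = 0.01695 h⁻¹
e^(−kτ) = e^(−0.01695 × 51.2) = 0.4199
Accumulation ratio R = 1 / (1 − e^(−kτ)) = 1 / (1 − 0.4199) = 1.724
Steady-state peak = C₀ × R = 0.253 × 1.724 = 0.4362 mg/L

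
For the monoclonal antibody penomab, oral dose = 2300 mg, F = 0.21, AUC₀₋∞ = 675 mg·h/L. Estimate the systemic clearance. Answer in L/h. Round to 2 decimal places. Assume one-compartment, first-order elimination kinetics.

0.72 L/h

CL = F·Dose / AUC = 0.21 × 2300 / 675 = 0.7156 L/h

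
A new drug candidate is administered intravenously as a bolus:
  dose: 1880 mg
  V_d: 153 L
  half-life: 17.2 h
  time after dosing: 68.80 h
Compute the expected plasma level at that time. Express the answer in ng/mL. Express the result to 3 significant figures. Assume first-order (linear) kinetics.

C₀ = Dose / Vd = 1880 / 153 = 12.29 mg/L
k = ln2 / t½ = 0.693147 / 17.2 = 0.04030 h⁻¹
t / t½ = 68.80 / 17.2 = 4 half-lives
C = C₀ × (1/2)^4 = 12.29 × 0.06250 = 0.7681 mg/L
Convert: 0.7681 mg/L × 1000 = 768.1 ng/mL

768 ng/mL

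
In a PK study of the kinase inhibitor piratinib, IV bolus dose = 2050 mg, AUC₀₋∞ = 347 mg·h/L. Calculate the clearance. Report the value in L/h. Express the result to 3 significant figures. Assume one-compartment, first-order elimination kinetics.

5.91 L/h

CL = Dose / AUC = 2050 / 347 = 5.908 L/h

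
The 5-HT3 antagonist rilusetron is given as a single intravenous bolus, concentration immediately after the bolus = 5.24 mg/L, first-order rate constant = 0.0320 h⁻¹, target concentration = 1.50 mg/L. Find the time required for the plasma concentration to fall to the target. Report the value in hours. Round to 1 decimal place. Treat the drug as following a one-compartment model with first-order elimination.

39.1 h

t = ln(C₀ / C) / k = ln(5.240 / 1.50) / 0.03200
  = ln(3.493) / 0.03200 = 1.251 / 0.03200 = 39.09 h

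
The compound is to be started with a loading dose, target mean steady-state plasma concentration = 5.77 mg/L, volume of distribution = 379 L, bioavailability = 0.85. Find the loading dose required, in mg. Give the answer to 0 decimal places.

LD = Css × Vd / F = 5.77 × 379 / 0.85 = 2573 mg

2573 mg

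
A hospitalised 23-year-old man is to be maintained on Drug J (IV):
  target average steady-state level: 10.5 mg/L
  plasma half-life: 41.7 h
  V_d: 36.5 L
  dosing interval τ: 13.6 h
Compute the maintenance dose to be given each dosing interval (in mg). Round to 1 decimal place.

k = ln2 / t½ = 0.693147 / 41.7 = 0.01662 h⁻¹
CL = k × Vd = 0.01662 × 36.5 = 0.6066 L/h
At steady state, Dose/τ = Css × CL.
Dose = Css × CL × τ = 10.5 × 0.6066 × 13.6 = 86.62 mg

86.6 mg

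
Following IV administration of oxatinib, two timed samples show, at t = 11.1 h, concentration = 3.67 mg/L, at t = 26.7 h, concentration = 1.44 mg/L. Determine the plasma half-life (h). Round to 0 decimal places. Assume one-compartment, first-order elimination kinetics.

k = ln(C₁/C₂) / (t₂ − t₁) = ln(3.67/1.44) / (26.7 − 11.1)
  = 0.9355 / 15.60 = 0.05997 h⁻¹
t½ = ln2 / k = 0.693147 / 0.05997 = 11.56 h

12 h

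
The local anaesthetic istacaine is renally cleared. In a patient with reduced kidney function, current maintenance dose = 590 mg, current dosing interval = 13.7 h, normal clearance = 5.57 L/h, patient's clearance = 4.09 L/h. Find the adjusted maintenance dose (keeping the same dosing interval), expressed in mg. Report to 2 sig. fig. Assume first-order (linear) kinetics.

430 mg

To keep the same average steady-state level, dosing rate must scale with clearance.
CL ratio = 4.09 / 5.57 = 0.7343
New dose (same interval) = 590 × 0.7343 = 433.2 mg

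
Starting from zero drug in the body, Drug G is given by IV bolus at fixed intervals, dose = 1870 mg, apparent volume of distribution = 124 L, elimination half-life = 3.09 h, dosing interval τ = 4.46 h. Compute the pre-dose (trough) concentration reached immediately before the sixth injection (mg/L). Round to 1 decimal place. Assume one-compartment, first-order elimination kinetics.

8.7 mg/L

C₀ per dose = Dose / Vd = 1870 / 124 = 15.08 mg/L
k = ln2 / t½ = 0.693147 / 3.09 = 0.2243 h⁻¹
Fraction remaining after one interval: r = e^(−kτ) = e^(−0.2243 × 4.46) = 0.3677
Before dose 6, 5 doses have been given (aged 1τ, 2τ, 3τ, 4τ, 5τ).
C_trough = C₀ × (r + r² + … + r^5) = C₀ × r(1−r^5)/(1−r)
        = 15.08 × 0.3677 × (1 − 0.006722) / (1 − 0.3677) = 8.710 mg/L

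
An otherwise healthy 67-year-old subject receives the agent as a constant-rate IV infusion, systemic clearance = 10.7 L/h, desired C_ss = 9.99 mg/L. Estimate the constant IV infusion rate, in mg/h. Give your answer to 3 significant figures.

At steady state, infusion rate R₀ = Css × CL = 9.99 × 10.70 = 106.9 mg/h

107 mg/h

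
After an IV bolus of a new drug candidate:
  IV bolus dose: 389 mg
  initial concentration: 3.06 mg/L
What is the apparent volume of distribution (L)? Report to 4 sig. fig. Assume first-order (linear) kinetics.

Vd = Dose / C₀ = 389.0 / 3.06 = 127.1 L

127.1 L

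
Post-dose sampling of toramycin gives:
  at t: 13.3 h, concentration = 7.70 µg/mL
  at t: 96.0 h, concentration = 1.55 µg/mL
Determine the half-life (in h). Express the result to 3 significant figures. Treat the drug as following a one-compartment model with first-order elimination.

k = ln(C₁/C₂) / (t₂ − t₁) = ln(7.70/1.55) / (96.0 − 13.3)
  = 1.603 / 82.70 = 0.01938 h⁻¹
t½ = ln2 / k = 0.693147 / 0.01938 = 35.77 h

35.8 h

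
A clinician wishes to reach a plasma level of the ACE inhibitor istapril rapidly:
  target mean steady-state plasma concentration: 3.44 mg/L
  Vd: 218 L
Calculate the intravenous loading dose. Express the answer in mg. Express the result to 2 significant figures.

LD = Css × Vd = 3.44 × 218 = 749.9 mg

750 mg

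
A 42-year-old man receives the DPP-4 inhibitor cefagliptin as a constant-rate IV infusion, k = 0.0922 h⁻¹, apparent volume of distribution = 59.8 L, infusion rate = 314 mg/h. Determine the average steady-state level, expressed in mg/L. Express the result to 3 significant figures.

CL = k × Vd = 0.09220 × 59.8 = 5.514 L/h
At steady state Css = R₀ / CL = 314 / 5.514 = 56.95 mg/L

57.0 mg/L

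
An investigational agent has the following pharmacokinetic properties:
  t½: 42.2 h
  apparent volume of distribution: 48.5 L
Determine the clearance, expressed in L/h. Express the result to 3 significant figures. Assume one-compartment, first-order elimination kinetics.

0.797 L/h

k = ln2 / t½ = 0.693147 / 42.2 = 0.01643 h⁻¹
CL = k × Vd = 0.01643 × 48.5 = 0.7969 L/h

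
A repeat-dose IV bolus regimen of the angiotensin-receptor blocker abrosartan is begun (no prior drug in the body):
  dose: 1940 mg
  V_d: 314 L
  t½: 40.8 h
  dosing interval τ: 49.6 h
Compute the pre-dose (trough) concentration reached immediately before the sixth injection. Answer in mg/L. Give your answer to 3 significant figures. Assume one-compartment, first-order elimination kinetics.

C₀ per dose = Dose / Vd = 1940 / 314 = 6.178 mg/L
k = ln2 / t½ = 0.693147 / 40.8 = 0.01699 h⁻¹
Fraction remaining after one interval: r = e^(−kτ) = e^(−0.01699 × 49.6) = 0.4305
Before dose 6, 5 doses have been given (aged 1τ, 2τ, 3τ, 4τ, 5τ).
C_trough = C₀ × (r + r² + … + r^5) = C₀ × r(1−r^5)/(1−r)
        = 6.178 × 0.4305 × (1 − 0.01479) / (1 − 0.4305) = 4.601 mg/L

4.60 mg/L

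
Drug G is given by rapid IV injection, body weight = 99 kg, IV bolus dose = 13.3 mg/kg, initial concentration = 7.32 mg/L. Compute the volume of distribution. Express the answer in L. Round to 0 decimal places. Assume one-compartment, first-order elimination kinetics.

Dose = 13.3 × 99 = 1317 mg
Vd = Dose / C₀ = 1317 / 7.32 = 179.9 L

180 L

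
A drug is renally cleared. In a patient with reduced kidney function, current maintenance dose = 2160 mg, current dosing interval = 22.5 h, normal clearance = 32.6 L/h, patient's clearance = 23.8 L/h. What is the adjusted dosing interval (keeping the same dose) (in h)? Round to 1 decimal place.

To keep the same average steady-state level, dosing rate must scale with clearance.
CL ratio = 23.8 / 32.6 = 0.7301
New interval (same dose) = 22.5 / 0.7301 = 30.82 h

30.8 h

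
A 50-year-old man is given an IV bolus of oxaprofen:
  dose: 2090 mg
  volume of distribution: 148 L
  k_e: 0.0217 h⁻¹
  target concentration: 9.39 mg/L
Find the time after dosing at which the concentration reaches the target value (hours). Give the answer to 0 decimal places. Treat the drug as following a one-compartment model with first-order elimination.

C₀ = Dose / Vd = 2090 / 148 = 14.12 mg/L
t = ln(C₀ / C) / k = ln(14.12 / 9.39) / 0.02170
  = ln(1.504) / 0.02170 = 0.4081 / 0.02170 = 18.81 h

19 h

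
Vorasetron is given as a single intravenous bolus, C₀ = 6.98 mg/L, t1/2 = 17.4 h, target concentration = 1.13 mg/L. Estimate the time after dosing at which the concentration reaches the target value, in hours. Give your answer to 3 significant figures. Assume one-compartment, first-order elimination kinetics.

45.7 h

k = ln2 / t½ = 0.693147 / 17.4 = 0.03984 h⁻¹
t = ln(C₀ / C) / k = ln(6.980 / 1.13) / 0.03984
  = ln(6.177) / 0.03984 = 1.821 / 0.03984 = 45.71 h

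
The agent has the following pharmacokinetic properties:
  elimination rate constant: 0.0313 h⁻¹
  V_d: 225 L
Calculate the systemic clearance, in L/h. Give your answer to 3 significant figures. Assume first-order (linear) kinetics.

CL = k × Vd = 0.0313 × 225 = 7.043 L/h

7.04 L/h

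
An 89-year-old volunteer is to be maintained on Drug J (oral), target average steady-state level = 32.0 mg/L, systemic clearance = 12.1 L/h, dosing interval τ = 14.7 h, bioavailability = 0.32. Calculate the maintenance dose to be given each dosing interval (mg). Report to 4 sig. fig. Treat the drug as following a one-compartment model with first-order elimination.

At steady state, F × (Dose/τ) = Css × CL.
Dose = Css × CL × τ / F = 32.0 × 12.10 × 14.7 / 0.32 = 17790 mg

17790 mg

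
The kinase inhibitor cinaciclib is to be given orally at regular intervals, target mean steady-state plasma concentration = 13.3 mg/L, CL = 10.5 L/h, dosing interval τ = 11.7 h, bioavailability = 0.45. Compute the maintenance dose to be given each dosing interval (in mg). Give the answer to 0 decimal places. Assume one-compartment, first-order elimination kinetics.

3631 mg

At steady state, F × (Dose/τ) = Css × CL.
Dose = Css × CL × τ / F = 13.3 × 10.50 × 11.7 / 0.45 = 3631 mg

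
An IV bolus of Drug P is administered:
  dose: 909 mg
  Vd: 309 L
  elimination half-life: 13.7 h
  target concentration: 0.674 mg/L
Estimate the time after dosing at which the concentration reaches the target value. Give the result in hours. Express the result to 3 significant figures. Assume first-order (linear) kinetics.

C₀ = Dose / Vd = 909.0 / 309 = 2.942 mg/L
k = ln2 / t½ = 0.693147 / 13.7 = 0.05059 h⁻¹
t = ln(C₀ / C) / k = ln(2.942 / 0.674) / 0.05059
  = ln(4.365) / 0.05059 = 1.474 / 0.05059 = 29.14 h

29.1 h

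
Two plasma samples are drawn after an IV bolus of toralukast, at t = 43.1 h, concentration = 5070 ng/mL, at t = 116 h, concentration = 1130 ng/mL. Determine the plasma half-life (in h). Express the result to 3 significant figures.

k = ln(C₁/C₂) / (t₂ − t₁) = ln(5070/1130) / (116 − 43.1)
  = 1.501 / 72.90 = 0.02059 h⁻¹
t½ = ln2 / k = 0.693147 / 0.02059 = 33.66 h

33.7 h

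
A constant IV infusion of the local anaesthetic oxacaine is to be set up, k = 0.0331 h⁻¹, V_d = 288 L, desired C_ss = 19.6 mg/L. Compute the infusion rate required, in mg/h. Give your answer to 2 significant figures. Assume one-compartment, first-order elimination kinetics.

CL = k × Vd = 0.03310 × 288 = 9.533 L/h
At steady state, infusion rate R₀ = Css × CL = 19.6 × 9.533 = 186.8 mg/h

190 mg/h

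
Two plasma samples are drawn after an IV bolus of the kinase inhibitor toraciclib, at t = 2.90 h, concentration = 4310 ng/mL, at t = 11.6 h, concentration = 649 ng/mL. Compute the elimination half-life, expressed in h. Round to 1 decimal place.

3.2 h

k = ln(C₁/C₂) / (t₂ − t₁) = ln(4310/649) / (11.6 − 2.90)
  = 1.893 / 8.700 = 0.2176 h⁻¹
t½ = ln2 / k = 0.693147 / 0.2176 = 3.185 h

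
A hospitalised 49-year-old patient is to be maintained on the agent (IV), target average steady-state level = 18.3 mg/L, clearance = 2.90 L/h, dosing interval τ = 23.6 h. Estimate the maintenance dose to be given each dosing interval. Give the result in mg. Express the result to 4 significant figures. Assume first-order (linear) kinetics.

1252 mg

At steady state, Dose/τ = Css × CL.
Dose = Css × CL × τ = 18.3 × 2.900 × 23.6 = 1252 mg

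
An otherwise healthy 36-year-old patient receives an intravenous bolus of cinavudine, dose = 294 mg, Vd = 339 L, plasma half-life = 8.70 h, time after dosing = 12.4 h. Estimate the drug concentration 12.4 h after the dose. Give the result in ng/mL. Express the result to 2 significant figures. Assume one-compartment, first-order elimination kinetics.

320 ng/mL

C₀ = Dose / Vd = 294.0 / 339 = 0.8673 mg/L
k = ln2 / t½ = 0.693147 / 8.70 = 0.07967 h⁻¹
C = C₀ · e^(−k·t) = 0.8673 × e^(−0.07967 × 12.4)
  = 0.8673 × 0.3724 = 0.3230 mg/L
Convert: 0.3230 mg/L × 1000 = 323.0 ng/mL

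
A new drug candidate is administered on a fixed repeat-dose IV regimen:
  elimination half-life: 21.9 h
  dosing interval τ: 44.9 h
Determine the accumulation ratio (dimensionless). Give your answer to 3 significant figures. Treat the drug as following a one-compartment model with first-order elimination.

1.32

k = ln2 / t½ = 0.693147 / 21.9 = 0.03165 h⁻¹
e^(−kτ) = e^(−0.03165 × 44.9) = 0.2415
Accumulation ratio R = 1 / (1 − e^(−kτ)) = 1 / (1 − 0.2415) = 1.318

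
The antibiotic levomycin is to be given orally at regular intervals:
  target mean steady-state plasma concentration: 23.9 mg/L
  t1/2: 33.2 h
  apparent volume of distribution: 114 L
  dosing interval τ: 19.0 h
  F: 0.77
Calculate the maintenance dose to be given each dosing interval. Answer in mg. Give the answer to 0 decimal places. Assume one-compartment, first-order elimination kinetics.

k = ln2 / t½ = 0.693147 / 33.2 = 0.02088 h⁻¹
CL = k × Vd = 0.02088 × 114 = 2.380 L/h
At steady state, F × (Dose/τ) = Css × CL.
Dose = Css × CL × τ / F = 23.9 × 2.380 × 19.0 / 0.77 = 1404 mg

1404 mg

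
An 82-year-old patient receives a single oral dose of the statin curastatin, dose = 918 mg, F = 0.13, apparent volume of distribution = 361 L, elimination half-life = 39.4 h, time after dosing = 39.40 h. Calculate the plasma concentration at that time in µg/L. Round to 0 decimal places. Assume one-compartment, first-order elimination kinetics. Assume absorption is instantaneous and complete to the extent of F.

Amount reaching circulation = F × Dose = 0.13 × 918.0 = 119.3 mg
C₀ = F·Dose / Vd = 119.3 / 361 = 0.3305 mg/L
k = ln2 / t½ = 0.693147 / 39.4 = 0.01759 h⁻¹
t / t½ = 39.40 / 39.4 = 1 half-lives
C = C₀ × (1/2)^1 = 0.3305 × 0.5000 = 0.1653 mg/L
Convert: 0.1653 mg/L × 1000 = 165.3 µg/L

165 µg/L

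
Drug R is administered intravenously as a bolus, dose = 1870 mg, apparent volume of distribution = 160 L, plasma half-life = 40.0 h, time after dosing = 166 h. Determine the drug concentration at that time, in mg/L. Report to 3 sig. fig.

0.658 mg/L

C₀ = Dose / Vd = 1870 / 160 = 11.69 mg/L
k = ln2 / t½ = 0.693147 / 40.0 = 0.01733 h⁻¹
C = C₀ · e^(−k·t) = 11.69 × e^(−0.01733 × 166)
  = 11.69 × 0.05632 = 0.6584 mg/L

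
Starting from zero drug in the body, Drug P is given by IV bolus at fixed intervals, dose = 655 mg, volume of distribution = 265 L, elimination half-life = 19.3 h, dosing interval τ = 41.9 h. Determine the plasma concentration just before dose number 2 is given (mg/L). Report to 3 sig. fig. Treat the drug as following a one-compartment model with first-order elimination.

0.549 mg/L

C₀ per dose = Dose / Vd = 655 / 265 = 2.472 mg/L
k = ln2 / t½ = 0.693147 / 19.3 = 0.03591 h⁻¹
Fraction remaining after one interval: r = e^(−kτ) = e^(−0.03591 × 41.9) = 0.2221
Before dose 2, 1 dose has been given (aged 1τ).
C_trough = C₀ × r = 2.472 × 0.2221 = 0.5490 mg/L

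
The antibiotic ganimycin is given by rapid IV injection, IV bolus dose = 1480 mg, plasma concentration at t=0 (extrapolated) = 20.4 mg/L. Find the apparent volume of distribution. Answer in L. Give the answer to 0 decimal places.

73 L

Vd = Dose / C₀ = 1480 / 20.4 = 72.55 L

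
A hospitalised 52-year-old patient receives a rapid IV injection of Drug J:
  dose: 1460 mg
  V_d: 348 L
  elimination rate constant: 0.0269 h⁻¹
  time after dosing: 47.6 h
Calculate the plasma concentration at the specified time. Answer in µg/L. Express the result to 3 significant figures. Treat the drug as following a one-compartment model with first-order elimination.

1170 µg/L

C₀ = Dose / Vd = 1460 / 348 = 4.195 mg/L
C = C₀ · e^(−k·t) = 4.195 × e^(−0.02690 × 47.6)
  = 4.195 × 0.2779 = 1.166 mg/L
Convert: 1.166 mg/L × 1000 = 1166 µg/L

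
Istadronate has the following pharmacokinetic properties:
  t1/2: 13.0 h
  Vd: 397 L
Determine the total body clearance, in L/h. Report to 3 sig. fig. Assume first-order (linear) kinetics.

k = ln2 / t½ = 0.693147 / 13.0 = 0.05332 h⁻¹
CL = k × Vd = 0.05332 × 397 = 21.17 L/h

21.2 L/h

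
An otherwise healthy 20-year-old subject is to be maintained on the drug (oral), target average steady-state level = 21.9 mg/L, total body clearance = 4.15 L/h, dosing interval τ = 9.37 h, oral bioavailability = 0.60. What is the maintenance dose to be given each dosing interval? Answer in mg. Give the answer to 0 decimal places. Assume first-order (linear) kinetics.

At steady state, F × (Dose/τ) = Css × CL.
Dose = Css × CL × τ / F = 21.9 × 4.150 × 9.37 / 0.60 = 1419 mg

1419 mg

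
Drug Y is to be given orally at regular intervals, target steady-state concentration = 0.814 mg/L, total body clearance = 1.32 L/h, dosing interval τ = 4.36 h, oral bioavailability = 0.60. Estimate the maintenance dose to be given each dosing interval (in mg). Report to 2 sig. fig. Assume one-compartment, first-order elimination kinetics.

7.8 mg

At steady state, F × (Dose/τ) = Css × CL.
Dose = Css × CL × τ / F = 0.814 × 1.320 × 4.36 / 0.60 = 7.808 mg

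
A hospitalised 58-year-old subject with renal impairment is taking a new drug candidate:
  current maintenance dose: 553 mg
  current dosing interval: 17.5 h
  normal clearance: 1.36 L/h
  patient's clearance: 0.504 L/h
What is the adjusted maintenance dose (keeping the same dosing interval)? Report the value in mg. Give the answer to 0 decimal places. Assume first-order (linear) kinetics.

To keep the same average steady-state level, dosing rate must scale with clearance.
CL ratio = 0.504 / 1.36 = 0.3706
New dose (same interval) = 553 × 0.3706 = 204.9 mg

205 mg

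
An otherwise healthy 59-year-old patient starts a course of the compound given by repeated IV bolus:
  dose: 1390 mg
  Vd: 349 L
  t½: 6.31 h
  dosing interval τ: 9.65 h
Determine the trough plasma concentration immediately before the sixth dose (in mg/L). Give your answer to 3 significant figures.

C₀ per dose = Dose / Vd = 1390 / 349 = 3.983 mg/L
k = ln2 / t½ = 0.693147 / 6.31 = 0.1098 h⁻¹
Fraction remaining after one interval: r = e^(−kτ) = e^(−0.1098 × 9.65) = 0.3466
Before dose 6, 5 doses have been given (aged 1τ, 2τ, 3τ, 4τ, 5τ).
C_trough = C₀ × (r + r² + … + r^5) = C₀ × r(1−r^5)/(1−r)
        = 3.983 × 0.3466 × (1 − 0.005002) / (1 − 0.3466) = 2.102 mg/L

2.10 mg/L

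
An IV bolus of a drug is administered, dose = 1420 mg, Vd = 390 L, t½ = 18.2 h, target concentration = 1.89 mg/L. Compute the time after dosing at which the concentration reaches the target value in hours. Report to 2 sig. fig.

C₀ = Dose / Vd = 1420 / 390 = 3.641 mg/L
k = ln2 / t½ = 0.693147 / 18.2 = 0.03809 h⁻¹
t = ln(C₀ / C) / k = ln(3.641 / 1.89) / 0.03809
  = ln(1.926) / 0.03809 = 0.6554 / 0.03809 = 17.21 h

17 h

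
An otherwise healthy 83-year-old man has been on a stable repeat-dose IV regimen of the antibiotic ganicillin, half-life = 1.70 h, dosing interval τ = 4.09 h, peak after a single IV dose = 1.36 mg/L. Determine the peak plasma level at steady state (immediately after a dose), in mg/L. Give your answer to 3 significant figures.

1.68 mg/L

k = ln2 / t½ = 0.693147 / 1.70 = 0.4077 h⁻¹
e^(−kτ) = e^(−0.4077 × 4.09) = 0.1887
Accumulation ratio R = 1 / (1 − e^(−kτ)) = 1 / (1 − 0.1887) = 1.233
Steady-state peak = C₀ × R = 1.36 × 1.233 = 1.677 mg/L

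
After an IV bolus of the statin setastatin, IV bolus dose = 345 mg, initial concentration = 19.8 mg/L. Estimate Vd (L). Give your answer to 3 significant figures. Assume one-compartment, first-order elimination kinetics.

Vd = Dose / C₀ = 345.0 / 19.8 = 17.42 L

17.4 L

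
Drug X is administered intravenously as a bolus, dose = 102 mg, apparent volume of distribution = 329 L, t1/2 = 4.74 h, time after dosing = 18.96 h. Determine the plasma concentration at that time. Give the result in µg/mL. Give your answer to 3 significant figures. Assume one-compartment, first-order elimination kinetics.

C₀ = Dose / Vd = 102.0 / 329 = 0.3100 mg/L
k = ln2 / t½ = 0.693147 / 4.74 = 0.1462 h⁻¹
t / t½ = 18.96 / 4.74 = 4 half-lives
C = C₀ × (1/2)^4 = 0.3100 × 0.06250 = 0.01938 mg/L
(0.01938 mg/L = 0.01938 µg/mL)

0.0194 µg/mL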